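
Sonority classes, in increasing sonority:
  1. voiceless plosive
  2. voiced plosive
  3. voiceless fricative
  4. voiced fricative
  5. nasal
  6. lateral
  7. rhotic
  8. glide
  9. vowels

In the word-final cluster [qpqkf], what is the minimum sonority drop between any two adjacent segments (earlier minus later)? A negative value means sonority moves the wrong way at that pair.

/q/ — voiceless plosive, sonority 1.
/p/ — voiceless plosive, sonority 1.
/q/ — voiceless plosive, sonority 1.
/k/ — voiceless plosive, sonority 1.
/f/ — voiceless fricative, sonority 3.
/q/→/p/: change +0.
/p/→/q/: change +0.
/q/→/k/: change +0.
/k/→/f/: change -2.
Minimum = -2.

-2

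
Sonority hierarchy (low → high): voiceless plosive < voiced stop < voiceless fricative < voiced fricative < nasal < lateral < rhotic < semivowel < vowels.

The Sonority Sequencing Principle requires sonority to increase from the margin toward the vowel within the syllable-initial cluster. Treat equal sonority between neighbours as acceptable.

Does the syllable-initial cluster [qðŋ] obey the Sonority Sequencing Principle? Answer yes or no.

yes

/q/: voiceless plosive = 1.
/ð/: voiced fricative = 4.
/ŋ/: nasal = 5.
The profile 1-4-5 strictly rises, so the syllable-initial cluster satisfies the SSP.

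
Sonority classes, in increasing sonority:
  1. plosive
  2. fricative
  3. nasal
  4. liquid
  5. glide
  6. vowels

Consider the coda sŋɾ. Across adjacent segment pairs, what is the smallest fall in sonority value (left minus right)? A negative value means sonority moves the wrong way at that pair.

-1

/s/ is a fricative (sonority 2).
/ŋ/ is a nasal (sonority 3).
/ɾ/ is a liquid (sonority 4).
/s/→/ŋ/: change -1.
/ŋ/→/ɾ/: change -1.
Minimum = -1.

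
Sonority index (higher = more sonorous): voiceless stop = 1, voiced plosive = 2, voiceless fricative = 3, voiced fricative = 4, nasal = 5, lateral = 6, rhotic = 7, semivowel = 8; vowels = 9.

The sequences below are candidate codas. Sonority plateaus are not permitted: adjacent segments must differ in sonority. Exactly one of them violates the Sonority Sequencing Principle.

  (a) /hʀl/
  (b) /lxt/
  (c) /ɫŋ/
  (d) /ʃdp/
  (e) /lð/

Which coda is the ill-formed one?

a

(a) /hʀl/: profile 3-7-6 — violates.
(b) /lxt/: profile 6-3-1 — obeys.
(c) /ɫŋ/: profile 6-5 — obeys.
(d) /ʃdp/: profile 3-2-1 — obeys.
(e) /lð/: profile 6-4 — obeys.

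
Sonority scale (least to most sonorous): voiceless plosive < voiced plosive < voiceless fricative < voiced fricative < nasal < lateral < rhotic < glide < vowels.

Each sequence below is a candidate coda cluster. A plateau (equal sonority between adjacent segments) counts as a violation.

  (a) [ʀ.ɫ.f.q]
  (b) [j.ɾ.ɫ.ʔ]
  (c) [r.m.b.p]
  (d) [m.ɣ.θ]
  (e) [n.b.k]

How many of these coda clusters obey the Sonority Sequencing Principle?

(a) sonority 7-6-3-1: well-formed.
(b) sonority 8-7-6-1: well-formed.
(c) sonority 7-5-2-1: well-formed.
(d) sonority 5-4-3: well-formed.
(e) sonority 5-2-1: well-formed.

5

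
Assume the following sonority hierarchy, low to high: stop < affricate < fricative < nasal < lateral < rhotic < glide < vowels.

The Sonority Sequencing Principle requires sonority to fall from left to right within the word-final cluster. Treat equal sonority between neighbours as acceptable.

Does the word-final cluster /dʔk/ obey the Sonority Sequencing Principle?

/d/ is a stop (sonority 1).
/ʔ/ is a stop (sonority 1).
/k/ is a stop (sonority 1).
The profile 1-1-1 is non-increasing (plateaus allowed), so the word-final cluster satisfies the SSP.

yes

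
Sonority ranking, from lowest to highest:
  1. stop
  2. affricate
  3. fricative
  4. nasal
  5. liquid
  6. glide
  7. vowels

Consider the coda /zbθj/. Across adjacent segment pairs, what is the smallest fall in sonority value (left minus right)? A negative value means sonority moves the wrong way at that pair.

/z/ — fricative, sonority 3.
/b/ — stop, sonority 1.
/θ/ — fricative, sonority 3.
/j/ — glide, sonority 6.
/z/→/b/: change +2.
/b/→/θ/: change -2.
/θ/→/j/: change -3.
Minimum = -3.

-3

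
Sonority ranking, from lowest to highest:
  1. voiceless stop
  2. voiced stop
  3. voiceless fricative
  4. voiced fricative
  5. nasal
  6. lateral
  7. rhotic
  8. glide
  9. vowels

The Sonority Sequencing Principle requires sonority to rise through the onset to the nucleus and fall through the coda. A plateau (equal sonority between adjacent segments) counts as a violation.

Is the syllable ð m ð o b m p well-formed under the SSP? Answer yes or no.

no

Onset: /ð/ is a voiced fricative (sonority 4), /m/ is a nasal (sonority 5), /ð/ is a voiced fricative (sonority 4); then the nucleus /o/ (sonority 9).
Onset profile 4-5-4-9 — does not strictly rise throughout.
Coda: /b/ is a voiced stop (sonority 2), /m/ is a nasal (sonority 5), /p/ is a voiceless stop (sonority 1).
Coda profile 9-2-5-1 — does not strictly fall throughout.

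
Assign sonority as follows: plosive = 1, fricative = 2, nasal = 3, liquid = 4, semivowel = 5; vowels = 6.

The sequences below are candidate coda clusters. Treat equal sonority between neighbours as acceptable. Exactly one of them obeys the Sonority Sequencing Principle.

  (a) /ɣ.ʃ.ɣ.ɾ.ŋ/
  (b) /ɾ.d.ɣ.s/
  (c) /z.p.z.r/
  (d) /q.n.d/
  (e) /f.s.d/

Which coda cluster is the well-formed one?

(a) /ɣ.ʃ.ɣ.ɾ.ŋ/: profile 2-2-2-4-3 — violates.
(b) /ɾ.d.ɣ.s/: profile 4-1-2-2 — violates.
(c) /z.p.z.r/: profile 2-1-2-4 — violates.
(d) /q.n.d/: profile 1-3-1 — violates.
(e) /f.s.d/: profile 2-2-1 — obeys.

e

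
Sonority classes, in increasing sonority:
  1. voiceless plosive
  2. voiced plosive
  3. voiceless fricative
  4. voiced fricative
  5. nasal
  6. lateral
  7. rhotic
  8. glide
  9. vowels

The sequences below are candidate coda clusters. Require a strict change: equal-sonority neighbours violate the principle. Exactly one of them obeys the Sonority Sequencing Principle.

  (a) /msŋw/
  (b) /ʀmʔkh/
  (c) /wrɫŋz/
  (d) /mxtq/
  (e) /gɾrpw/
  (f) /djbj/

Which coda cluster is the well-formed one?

c

(a) sonority 5-3-5-8: ill-formed.
(b) sonority 7-5-1-1-3: ill-formed.
(c) sonority 8-7-6-5-4: well-formed.
(d) sonority 5-3-1-1: ill-formed.
(e) sonority 2-7-7-1-8: ill-formed.
(f) sonority 2-8-2-8: ill-formed.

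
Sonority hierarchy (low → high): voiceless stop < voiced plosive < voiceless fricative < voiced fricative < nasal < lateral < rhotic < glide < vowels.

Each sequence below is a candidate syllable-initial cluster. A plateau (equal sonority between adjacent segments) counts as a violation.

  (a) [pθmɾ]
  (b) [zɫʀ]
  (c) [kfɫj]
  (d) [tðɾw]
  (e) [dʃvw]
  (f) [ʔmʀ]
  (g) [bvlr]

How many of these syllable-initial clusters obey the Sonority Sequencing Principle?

7

(a) [pθmɾ]: profile 1-3-5-7 — obeys.
(b) [zɫʀ]: profile 4-6-7 — obeys.
(c) [kfɫj]: profile 1-3-6-8 — obeys.
(d) [tðɾw]: profile 1-4-7-8 — obeys.
(e) [dʃvw]: profile 2-3-4-8 — obeys.
(f) [ʔmʀ]: profile 1-5-7 — obeys.
(g) [bvlr]: profile 2-4-6-7 — obeys.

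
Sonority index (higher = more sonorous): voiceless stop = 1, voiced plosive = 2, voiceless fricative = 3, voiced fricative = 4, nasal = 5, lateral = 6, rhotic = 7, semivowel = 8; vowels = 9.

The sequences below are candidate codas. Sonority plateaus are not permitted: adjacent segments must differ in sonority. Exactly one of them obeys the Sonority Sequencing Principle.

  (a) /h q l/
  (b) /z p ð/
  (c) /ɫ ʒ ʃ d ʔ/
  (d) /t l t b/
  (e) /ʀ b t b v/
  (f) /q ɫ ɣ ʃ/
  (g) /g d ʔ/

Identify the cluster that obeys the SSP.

c

(a) /h q l/: profile 3-1-6 — violates.
(b) /z p ð/: profile 4-1-4 — violates.
(c) /ɫ ʒ ʃ d ʔ/: profile 6-4-3-2-1 — obeys.
(d) /t l t b/: profile 1-6-1-2 — violates.
(e) /ʀ b t b v/: profile 7-2-1-2-4 — violates.
(f) /q ɫ ɣ ʃ/: profile 1-6-4-3 — violates.
(g) /g d ʔ/: profile 2-2-1 — violates.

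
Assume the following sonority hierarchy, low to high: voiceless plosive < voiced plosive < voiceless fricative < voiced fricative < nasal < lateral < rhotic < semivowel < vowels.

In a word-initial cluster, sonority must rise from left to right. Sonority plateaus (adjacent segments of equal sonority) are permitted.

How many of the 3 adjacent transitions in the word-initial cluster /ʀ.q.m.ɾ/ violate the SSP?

1

/ʀ/ — rhotic, sonority 7.
/q/ — voiceless plosive, sonority 1.
/m/ — nasal, sonority 5.
/ɾ/ — rhotic, sonority 7.
/ʀ/→/q/: 7→1 (does not rise) — violation.
/q/→/m/: 1→5 (rises) — ok.
/m/→/ɾ/: 5→7 (rises) — ok.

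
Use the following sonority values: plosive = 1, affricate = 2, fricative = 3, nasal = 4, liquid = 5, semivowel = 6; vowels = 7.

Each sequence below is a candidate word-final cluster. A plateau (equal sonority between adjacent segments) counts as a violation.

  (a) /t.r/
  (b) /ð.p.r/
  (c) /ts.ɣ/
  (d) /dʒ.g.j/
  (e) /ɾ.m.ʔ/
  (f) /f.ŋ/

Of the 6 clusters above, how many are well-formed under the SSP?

1

(a) /t.r/: profile 1-5 — violates.
(b) /ð.p.r/: profile 3-1-5 — violates.
(c) /ts.ɣ/: profile 2-3 — violates.
(d) /dʒ.g.j/: profile 2-1-6 — violates.
(e) /ɾ.m.ʔ/: profile 5-4-1 — obeys.
(f) /f.ŋ/: profile 3-4 — violates.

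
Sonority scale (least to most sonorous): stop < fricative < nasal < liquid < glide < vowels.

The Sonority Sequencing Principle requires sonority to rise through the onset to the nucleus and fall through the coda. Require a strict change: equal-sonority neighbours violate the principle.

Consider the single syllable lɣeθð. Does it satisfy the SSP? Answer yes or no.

no

Onset: /l/ is a liquid (sonority 4), /ɣ/ is a fricative (sonority 2); then the nucleus /e/ (sonority 6).
Onset profile 4-2-6 — does not strictly rise throughout.
Coda: /θ/ is a fricative (sonority 2), /ð/ is a fricative (sonority 2).
Coda profile 6-2-2 — does not strictly fall throughout.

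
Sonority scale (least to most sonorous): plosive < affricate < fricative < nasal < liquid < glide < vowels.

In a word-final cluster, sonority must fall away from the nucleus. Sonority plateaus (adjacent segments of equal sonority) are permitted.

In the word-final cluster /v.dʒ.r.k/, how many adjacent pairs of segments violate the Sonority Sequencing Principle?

/v/ — fricative, sonority 3.
/dʒ/ — affricate, sonority 2.
/r/ — liquid, sonority 5.
/k/ — plosive, sonority 1.
/v/→/dʒ/: 3→2 (falls) — ok.
/dʒ/→/r/: 2→5 (does not fall) — violation.
/r/→/k/: 5→1 (falls) — ok.

1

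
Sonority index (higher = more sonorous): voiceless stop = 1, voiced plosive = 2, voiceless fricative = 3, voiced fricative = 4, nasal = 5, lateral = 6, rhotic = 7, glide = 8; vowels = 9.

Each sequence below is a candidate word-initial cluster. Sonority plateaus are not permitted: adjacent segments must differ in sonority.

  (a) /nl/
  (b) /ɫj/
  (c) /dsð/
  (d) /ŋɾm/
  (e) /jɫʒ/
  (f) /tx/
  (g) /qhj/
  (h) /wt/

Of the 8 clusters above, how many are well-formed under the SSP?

5

(a) sonority 5-6: well-formed.
(b) sonority 6-8: well-formed.
(c) sonority 2-3-4: well-formed.
(d) sonority 5-7-5: ill-formed.
(e) sonority 8-6-4: ill-formed.
(f) sonority 1-3: well-formed.
(g) sonority 1-3-8: well-formed.
(h) sonority 8-1: ill-formed.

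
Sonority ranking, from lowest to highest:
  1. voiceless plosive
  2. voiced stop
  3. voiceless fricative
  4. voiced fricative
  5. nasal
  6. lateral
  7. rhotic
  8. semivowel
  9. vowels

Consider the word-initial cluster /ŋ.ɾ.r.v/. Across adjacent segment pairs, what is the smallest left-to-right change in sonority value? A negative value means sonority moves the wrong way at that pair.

/ŋ/ — nasal, sonority 5.
/ɾ/ — rhotic, sonority 7.
/r/ — rhotic, sonority 7.
/v/ — voiced fricative, sonority 4.
/ŋ/→/ɾ/: change +2.
/ɾ/→/r/: change +0.
/r/→/v/: change -3.
Minimum = -3.

-3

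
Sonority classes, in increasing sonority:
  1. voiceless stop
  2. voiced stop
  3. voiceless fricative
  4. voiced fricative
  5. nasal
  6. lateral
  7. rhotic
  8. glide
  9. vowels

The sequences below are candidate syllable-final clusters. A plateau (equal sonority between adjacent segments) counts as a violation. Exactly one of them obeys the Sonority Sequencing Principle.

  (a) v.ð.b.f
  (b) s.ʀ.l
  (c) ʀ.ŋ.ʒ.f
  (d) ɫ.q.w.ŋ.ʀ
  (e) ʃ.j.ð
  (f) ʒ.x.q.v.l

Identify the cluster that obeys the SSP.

c

(a) v.ð.b.f: profile 4-4-2-3 — violates.
(b) s.ʀ.l: profile 3-7-6 — violates.
(c) ʀ.ŋ.ʒ.f: profile 7-5-4-3 — obeys.
(d) ɫ.q.w.ŋ.ʀ: profile 6-1-8-5-7 — violates.
(e) ʃ.j.ð: profile 3-8-4 — violates.
(f) ʒ.x.q.v.l: profile 4-3-1-4-6 — violates.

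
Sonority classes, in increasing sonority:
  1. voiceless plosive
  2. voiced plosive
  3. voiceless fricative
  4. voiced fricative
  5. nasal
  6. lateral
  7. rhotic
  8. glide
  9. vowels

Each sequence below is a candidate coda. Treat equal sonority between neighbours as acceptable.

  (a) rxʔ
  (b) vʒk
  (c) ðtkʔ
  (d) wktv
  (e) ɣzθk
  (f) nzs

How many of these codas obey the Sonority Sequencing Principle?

5

(a) rxʔ: profile 7-3-1 — obeys.
(b) vʒk: profile 4-4-1 — obeys.
(c) ðtkʔ: profile 4-1-1-1 — obeys.
(d) wktv: profile 8-1-1-4 — violates.
(e) ɣzθk: profile 4-4-3-1 — obeys.
(f) nzs: profile 5-4-3 — obeys.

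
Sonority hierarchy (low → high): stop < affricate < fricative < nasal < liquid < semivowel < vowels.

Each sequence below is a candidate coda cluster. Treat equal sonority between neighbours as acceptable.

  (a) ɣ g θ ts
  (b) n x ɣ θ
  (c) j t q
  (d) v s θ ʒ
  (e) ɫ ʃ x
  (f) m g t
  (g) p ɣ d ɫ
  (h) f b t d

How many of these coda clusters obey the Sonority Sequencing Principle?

(a) sonority 3-1-3-2: ill-formed.
(b) sonority 4-3-3-3: well-formed.
(c) sonority 6-1-1: well-formed.
(d) sonority 3-3-3-3: well-formed.
(e) sonority 5-3-3: well-formed.
(f) sonority 4-1-1: well-formed.
(g) sonority 1-3-1-5: ill-formed.
(h) sonority 3-1-1-1: well-formed.

6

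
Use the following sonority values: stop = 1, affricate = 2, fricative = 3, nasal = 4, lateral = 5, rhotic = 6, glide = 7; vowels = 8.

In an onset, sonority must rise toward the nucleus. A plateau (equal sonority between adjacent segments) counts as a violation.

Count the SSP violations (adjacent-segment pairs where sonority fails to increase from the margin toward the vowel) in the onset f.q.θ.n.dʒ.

2

/f/: fricative = 3.
/q/: stop = 1.
/θ/: fricative = 3.
/n/: nasal = 4.
/dʒ/: affricate = 2.
/f/→/q/: 3→1 (does not rise) — violation.
/q/→/θ/: 1→3 (rises) — ok.
/θ/→/n/: 3→4 (rises) — ok.
/n/→/dʒ/: 4→2 (does not rise) — violation.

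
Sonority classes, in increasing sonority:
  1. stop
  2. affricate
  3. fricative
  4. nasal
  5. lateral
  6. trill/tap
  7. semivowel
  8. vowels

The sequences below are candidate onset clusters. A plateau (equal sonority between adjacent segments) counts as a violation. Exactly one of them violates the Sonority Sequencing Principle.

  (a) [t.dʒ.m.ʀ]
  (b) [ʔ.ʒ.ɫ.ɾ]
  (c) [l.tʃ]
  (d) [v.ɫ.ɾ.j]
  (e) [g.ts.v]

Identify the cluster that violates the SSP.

(a) [t.dʒ.m.ʀ]: profile 1-2-4-6 — obeys.
(b) [ʔ.ʒ.ɫ.ɾ]: profile 1-3-5-6 — obeys.
(c) [l.tʃ]: profile 5-2 — violates.
(d) [v.ɫ.ɾ.j]: profile 3-5-6-7 — obeys.
(e) [g.ts.v]: profile 1-2-3 — obeys.

c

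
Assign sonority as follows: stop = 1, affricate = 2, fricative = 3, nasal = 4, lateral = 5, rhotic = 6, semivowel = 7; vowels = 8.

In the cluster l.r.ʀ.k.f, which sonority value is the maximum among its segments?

/l/ is a lateral (sonority 5).
/r/ is a rhotic (sonority 6).
/ʀ/ is a rhotic (sonority 6).
/k/ is a stop (sonority 1).
/f/ is a fricative (sonority 3).
The maximum is 6.

6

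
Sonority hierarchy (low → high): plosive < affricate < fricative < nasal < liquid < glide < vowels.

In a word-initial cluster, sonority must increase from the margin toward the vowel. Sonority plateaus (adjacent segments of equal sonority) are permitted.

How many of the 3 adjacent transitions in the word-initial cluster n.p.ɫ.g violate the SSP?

/n/: nasal = 4.
/p/: plosive = 1.
/ɫ/: liquid = 5.
/g/: plosive = 1.
/n/→/p/: 4→1 (does not rise) — violation.
/p/→/ɫ/: 1→5 (rises) — ok.
/ɫ/→/g/: 5→1 (does not rise) — violation.

2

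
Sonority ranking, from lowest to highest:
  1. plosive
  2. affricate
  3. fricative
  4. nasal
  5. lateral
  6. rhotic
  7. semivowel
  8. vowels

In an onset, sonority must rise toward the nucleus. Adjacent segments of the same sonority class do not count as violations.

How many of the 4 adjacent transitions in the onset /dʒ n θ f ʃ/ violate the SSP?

/dʒ/: affricate = 2.
/n/: nasal = 4.
/θ/: fricative = 3.
/f/: fricative = 3.
/ʃ/: fricative = 3.
/dʒ/→/n/: 2→4 (rises) — ok.
/n/→/θ/: 4→3 (does not rise) — violation.
/θ/→/f/: 3→3 (plateau, allowed) — ok.
/f/→/ʃ/: 3→3 (plateau, allowed) — ok.

1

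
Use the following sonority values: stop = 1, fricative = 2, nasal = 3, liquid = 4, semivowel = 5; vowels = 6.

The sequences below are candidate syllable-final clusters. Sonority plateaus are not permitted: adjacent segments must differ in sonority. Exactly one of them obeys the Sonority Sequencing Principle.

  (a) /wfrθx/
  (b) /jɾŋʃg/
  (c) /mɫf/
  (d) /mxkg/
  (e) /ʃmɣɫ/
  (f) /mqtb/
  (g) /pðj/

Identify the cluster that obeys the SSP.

b

(a) /wfrθx/: profile 5-2-4-2-2 — violates.
(b) /jɾŋʃg/: profile 5-4-3-2-1 — obeys.
(c) /mɫf/: profile 3-4-2 — violates.
(d) /mxkg/: profile 3-2-1-1 — violates.
(e) /ʃmɣɫ/: profile 2-3-2-4 — violates.
(f) /mqtb/: profile 3-1-1-1 — violates.
(g) /pðj/: profile 1-2-5 — violates.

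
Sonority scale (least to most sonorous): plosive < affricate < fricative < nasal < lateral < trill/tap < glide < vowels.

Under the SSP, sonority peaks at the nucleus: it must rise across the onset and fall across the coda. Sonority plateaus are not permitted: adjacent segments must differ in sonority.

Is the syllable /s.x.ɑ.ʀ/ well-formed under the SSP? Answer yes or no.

no

Onset: /s/ is a fricative (sonority 3), /x/ is a fricative (sonority 3); then the nucleus /ɑ/ (sonority 8).
Onset profile 3-3-8 — does not strictly rise throughout.
Coda: /ʀ/ is a trill/tap (sonority 6).
Coda profile 8-6 — falls from the nucleus.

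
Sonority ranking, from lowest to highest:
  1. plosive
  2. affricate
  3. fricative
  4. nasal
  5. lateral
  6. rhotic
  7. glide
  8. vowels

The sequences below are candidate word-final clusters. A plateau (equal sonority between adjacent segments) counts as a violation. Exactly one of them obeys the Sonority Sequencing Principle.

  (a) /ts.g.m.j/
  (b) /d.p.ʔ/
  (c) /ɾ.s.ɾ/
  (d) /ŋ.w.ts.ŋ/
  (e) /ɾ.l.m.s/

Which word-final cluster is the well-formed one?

e

(a) /ts.g.m.j/: profile 2-1-4-7 — violates.
(b) /d.p.ʔ/: profile 1-1-1 — violates.
(c) /ɾ.s.ɾ/: profile 6-3-6 — violates.
(d) /ŋ.w.ts.ŋ/: profile 4-7-2-4 — violates.
(e) /ɾ.l.m.s/: profile 6-5-4-3 — obeys.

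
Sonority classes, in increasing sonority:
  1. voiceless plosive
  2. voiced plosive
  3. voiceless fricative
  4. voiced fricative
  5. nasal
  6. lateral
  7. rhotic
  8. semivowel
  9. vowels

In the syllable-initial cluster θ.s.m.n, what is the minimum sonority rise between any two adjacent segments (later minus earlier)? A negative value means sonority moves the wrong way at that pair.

/θ/ is a voiceless fricative (sonority 3).
/s/ is a voiceless fricative (sonority 3).
/m/ is a nasal (sonority 5).
/n/ is a nasal (sonority 5).
/θ/→/s/: change +0.
/s/→/m/: change +2.
/m/→/n/: change +0.
Minimum = 0.

0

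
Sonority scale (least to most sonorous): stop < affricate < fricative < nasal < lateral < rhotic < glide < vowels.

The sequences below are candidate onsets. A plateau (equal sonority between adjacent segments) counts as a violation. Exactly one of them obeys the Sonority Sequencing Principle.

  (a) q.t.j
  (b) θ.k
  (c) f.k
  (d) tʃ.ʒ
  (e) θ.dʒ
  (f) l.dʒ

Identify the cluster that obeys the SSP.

(a) 1-1-7 → violates
(b) 3-1 → violates
(c) 3-1 → violates
(d) 2-3 → obeys
(e) 3-2 → violates
(f) 5-2 → violates

d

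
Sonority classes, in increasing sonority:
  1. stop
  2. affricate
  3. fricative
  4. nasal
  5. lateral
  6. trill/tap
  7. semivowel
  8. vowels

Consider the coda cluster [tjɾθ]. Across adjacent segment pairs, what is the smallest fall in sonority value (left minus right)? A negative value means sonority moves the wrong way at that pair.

-6

/t/: stop = 1.
/j/: semivowel = 7.
/ɾ/: trill/tap = 6.
/θ/: fricative = 3.
/t/→/j/: change -6.
/j/→/ɾ/: change +1.
/ɾ/→/θ/: change +3.
Minimum = -6.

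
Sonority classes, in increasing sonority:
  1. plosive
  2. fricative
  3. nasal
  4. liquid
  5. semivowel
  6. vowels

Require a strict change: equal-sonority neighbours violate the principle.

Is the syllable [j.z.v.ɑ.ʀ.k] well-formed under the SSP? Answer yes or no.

no

Onset: /j/ is a semivowel (sonority 5), /z/ is a fricative (sonority 2), /v/ is a fricative (sonority 2); then the nucleus /ɑ/ (sonority 6).
Onset profile 5-2-2-6 — does not strictly rise throughout.
Coda: /ʀ/ is a liquid (sonority 4), /k/ is a plosive (sonority 1).
Coda profile 6-4-1 — falls from the nucleus.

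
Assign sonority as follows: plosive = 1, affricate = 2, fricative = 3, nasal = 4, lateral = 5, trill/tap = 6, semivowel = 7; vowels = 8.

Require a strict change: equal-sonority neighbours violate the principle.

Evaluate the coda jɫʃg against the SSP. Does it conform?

yes

/j/: semivowel = 7.
/ɫ/: lateral = 5.
/ʃ/: fricative = 3.
/g/: plosive = 1.
The profile 7-5-3-1 strictly falls, so the coda satisfies the SSP.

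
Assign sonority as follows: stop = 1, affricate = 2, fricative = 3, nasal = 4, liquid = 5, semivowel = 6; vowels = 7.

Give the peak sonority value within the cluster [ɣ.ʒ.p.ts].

3

/ɣ/: fricative = 3.
/ʒ/: fricative = 3.
/p/: stop = 1.
/ts/: affricate = 2.
The maximum is 3.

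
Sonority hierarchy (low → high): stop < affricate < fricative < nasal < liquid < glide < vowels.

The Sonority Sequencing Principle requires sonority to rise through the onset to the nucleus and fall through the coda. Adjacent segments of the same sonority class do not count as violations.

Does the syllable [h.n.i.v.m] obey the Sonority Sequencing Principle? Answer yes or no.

no

Onset: /h/ is a fricative (sonority 3), /n/ is a nasal (sonority 4); then the nucleus /i/ (sonority 7).
Onset profile 3-4-7 — rises to the nucleus.
Coda: /v/ is a fricative (sonority 3), /m/ is a nasal (sonority 4).
Coda profile 7-3-4 — does not fall throughout.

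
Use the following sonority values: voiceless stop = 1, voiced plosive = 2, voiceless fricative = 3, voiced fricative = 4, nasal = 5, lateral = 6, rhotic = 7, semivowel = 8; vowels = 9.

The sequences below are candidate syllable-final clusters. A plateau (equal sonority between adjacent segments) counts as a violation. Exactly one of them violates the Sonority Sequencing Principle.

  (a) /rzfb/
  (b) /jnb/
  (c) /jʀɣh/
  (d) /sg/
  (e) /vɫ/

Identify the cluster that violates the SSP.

(a) 7-4-3-2 → obeys
(b) 8-5-2 → obeys
(c) 8-7-4-3 → obeys
(d) 3-2 → obeys
(e) 4-6 → violates

e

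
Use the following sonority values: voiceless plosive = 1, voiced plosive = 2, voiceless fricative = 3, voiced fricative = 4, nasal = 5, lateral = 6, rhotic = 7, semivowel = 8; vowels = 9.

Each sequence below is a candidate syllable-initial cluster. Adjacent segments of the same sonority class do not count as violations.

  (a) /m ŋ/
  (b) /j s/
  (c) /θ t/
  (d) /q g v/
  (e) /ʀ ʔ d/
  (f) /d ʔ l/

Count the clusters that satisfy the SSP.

(a) 5-5 → obeys
(b) 8-3 → violates
(c) 3-1 → violates
(d) 1-2-4 → obeys
(e) 7-1-2 → violates
(f) 2-1-6 → violates

2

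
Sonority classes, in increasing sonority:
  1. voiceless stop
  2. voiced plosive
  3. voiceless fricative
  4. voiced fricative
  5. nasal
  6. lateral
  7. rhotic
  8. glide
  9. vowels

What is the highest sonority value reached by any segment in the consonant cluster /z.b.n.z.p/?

/z/: voiced fricative = 4.
/b/: voiced plosive = 2.
/n/: nasal = 5.
/z/: voiced fricative = 4.
/p/: voiceless stop = 1.
The maximum is 5.

5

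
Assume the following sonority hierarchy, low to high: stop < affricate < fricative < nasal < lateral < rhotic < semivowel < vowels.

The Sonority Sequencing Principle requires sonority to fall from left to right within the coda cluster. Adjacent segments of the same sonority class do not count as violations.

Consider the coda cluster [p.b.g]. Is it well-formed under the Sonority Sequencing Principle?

yes

/p/ — stop, sonority 1.
/b/ — stop, sonority 1.
/g/ — stop, sonority 1.
The profile 1-1-1 is non-increasing (plateaus allowed), so the coda cluster satisfies the SSP.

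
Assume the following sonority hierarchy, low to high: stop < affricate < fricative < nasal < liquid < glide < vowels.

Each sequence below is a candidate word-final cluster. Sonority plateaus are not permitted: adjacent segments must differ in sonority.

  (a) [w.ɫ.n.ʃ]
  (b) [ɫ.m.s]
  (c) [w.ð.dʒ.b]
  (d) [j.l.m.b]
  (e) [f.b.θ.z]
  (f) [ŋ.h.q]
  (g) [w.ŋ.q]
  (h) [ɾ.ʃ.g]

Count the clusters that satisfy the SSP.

7

(a) 6-5-4-3 → obeys
(b) 5-4-3 → obeys
(c) 6-3-2-1 → obeys
(d) 6-5-4-1 → obeys
(e) 3-1-3-3 → violates
(f) 4-3-1 → obeys
(g) 6-4-1 → obeys
(h) 5-3-1 → obeys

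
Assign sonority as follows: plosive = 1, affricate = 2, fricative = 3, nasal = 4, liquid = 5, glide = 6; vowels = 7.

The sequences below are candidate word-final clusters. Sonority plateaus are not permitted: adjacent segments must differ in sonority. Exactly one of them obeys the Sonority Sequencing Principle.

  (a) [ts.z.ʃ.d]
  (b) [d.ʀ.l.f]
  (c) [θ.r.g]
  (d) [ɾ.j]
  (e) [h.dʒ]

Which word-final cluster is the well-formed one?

e

(a) [ts.z.ʃ.d]: profile 2-3-3-1 — violates.
(b) [d.ʀ.l.f]: profile 1-5-5-3 — violates.
(c) [θ.r.g]: profile 3-5-1 — violates.
(d) [ɾ.j]: profile 5-6 — violates.
(e) [h.dʒ]: profile 3-2 — obeys.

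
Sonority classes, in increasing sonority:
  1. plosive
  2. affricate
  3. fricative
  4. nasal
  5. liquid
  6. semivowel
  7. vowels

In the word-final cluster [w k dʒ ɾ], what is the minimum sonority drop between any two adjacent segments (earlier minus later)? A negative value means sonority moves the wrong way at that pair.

-3

/w/: semivowel = 6.
/k/: plosive = 1.
/dʒ/: affricate = 2.
/ɾ/: liquid = 5.
/w/→/k/: change +5.
/k/→/dʒ/: change -1.
/dʒ/→/ɾ/: change -3.
Minimum = -3.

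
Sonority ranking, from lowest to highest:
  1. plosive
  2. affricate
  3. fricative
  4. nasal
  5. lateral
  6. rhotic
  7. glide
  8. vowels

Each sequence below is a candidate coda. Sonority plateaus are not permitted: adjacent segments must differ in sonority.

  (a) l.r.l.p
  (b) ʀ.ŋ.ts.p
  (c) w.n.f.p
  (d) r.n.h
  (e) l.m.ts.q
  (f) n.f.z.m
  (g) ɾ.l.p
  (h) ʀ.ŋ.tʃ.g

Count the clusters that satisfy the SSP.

(a) 5-6-5-1 → violates
(b) 6-4-2-1 → obeys
(c) 7-4-3-1 → obeys
(d) 6-4-3 → obeys
(e) 5-4-2-1 → obeys
(f) 4-3-3-4 → violates
(g) 6-5-1 → obeys
(h) 6-4-2-1 → obeys

6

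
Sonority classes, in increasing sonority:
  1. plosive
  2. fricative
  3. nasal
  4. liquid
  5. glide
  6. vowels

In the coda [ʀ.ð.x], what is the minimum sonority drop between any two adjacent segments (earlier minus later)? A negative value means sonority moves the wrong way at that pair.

/ʀ/ is a liquid (sonority 4).
/ð/ is a fricative (sonority 2).
/x/ is a fricative (sonority 2).
/ʀ/→/ð/: change +2.
/ð/→/x/: change +0.
Minimum = 0.

0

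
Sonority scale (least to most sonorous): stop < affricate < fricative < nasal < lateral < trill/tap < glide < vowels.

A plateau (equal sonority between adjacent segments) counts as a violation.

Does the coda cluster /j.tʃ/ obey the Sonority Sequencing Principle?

yes

/j/ is a glide (sonority 7).
/tʃ/ is an affricate (sonority 2).
The profile 7-2 strictly falls, so the coda cluster satisfies the SSP.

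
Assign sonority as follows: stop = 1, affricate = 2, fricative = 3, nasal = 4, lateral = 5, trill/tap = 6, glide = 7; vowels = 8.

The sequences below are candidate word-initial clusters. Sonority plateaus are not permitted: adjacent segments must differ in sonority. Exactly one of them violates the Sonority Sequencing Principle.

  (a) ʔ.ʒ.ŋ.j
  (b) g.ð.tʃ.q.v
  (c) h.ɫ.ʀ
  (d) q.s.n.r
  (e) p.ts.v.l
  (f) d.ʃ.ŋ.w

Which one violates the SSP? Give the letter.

b

(a) sonority 1-3-4-7: well-formed.
(b) sonority 1-3-2-1-3: ill-formed.
(c) sonority 3-5-6: well-formed.
(d) sonority 1-3-4-6: well-formed.
(e) sonority 1-2-3-5: well-formed.
(f) sonority 1-3-4-7: well-formed.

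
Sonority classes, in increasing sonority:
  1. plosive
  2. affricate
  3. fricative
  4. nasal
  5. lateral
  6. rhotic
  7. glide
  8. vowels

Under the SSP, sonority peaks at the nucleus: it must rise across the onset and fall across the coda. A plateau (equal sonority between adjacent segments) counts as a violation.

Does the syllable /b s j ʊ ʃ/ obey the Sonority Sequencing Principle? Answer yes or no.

Onset: /b/ is a plosive (sonority 1), /s/ is a fricative (sonority 3), /j/ is a glide (sonority 7); then the nucleus /ʊ/ (sonority 8).
Onset profile 1-3-7-8 — rises to the nucleus.
Coda: /ʃ/ is a fricative (sonority 3).
Coda profile 8-3 — falls from the nucleus.

yes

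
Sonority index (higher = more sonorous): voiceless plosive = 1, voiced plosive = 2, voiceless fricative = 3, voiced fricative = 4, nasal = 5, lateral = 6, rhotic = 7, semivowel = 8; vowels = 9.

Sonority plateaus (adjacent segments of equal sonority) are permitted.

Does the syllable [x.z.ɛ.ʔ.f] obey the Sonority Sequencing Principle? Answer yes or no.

no

Onset: /x/ is a voiceless fricative (sonority 3), /z/ is a voiced fricative (sonority 4); then the nucleus /ɛ/ (sonority 9).
Onset profile 3-4-9 — rises to the nucleus.
Coda: /ʔ/ is a voiceless plosive (sonority 1), /f/ is a voiceless fricative (sonority 3).
Coda profile 9-1-3 — does not fall throughout.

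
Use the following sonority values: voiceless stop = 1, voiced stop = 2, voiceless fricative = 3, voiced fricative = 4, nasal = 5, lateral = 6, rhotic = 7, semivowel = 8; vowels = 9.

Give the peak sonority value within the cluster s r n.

7

/s/ — voiceless fricative, sonority 3.
/r/ — rhotic, sonority 7.
/n/ — nasal, sonority 5.
The maximum is 7.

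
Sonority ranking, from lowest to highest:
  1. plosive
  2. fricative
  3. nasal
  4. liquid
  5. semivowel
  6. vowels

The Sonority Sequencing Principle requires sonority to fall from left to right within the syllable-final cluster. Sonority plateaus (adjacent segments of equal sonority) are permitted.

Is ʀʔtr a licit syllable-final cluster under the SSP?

no

/ʀ/: liquid = 4.
/ʔ/: plosive = 1.
/t/: plosive = 1.
/r/: liquid = 4.
The profile is 4-1-1-4. Between /t/ (1) and /r/ (4) sonority does not fall, so the cluster violates the SSP.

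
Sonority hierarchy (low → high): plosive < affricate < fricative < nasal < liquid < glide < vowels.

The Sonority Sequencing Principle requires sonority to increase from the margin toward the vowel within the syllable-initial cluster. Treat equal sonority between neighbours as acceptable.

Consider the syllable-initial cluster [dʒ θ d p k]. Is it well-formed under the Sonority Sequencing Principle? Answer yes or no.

/dʒ/: affricate = 2.
/θ/: fricative = 3.
/d/: plosive = 1.
/p/: plosive = 1.
/k/: plosive = 1.
The profile is 2-3-1-1-1. Between /θ/ (3) and /d/ (1) sonority does not rise, so the cluster violates the SSP.

no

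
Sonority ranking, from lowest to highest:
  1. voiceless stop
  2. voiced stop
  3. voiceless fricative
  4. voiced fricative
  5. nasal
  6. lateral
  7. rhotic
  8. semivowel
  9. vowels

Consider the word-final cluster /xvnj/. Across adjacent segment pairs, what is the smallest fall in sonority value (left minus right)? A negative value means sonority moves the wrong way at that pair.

-3

/x/ — voiceless fricative, sonority 3.
/v/ — voiced fricative, sonority 4.
/n/ — nasal, sonority 5.
/j/ — semivowel, sonority 8.
/x/→/v/: change -1.
/v/→/n/: change -1.
/n/→/j/: change -3.
Minimum = -3.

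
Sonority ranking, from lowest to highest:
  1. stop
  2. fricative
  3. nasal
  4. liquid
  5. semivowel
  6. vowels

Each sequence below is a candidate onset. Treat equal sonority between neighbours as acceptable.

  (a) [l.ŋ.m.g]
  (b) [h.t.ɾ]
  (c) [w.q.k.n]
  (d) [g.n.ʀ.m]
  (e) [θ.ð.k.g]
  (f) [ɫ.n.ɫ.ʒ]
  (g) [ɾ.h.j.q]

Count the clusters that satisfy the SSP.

(a) [l.ŋ.m.g]: profile 4-3-3-1 — violates.
(b) [h.t.ɾ]: profile 2-1-4 — violates.
(c) [w.q.k.n]: profile 5-1-1-3 — violates.
(d) [g.n.ʀ.m]: profile 1-3-4-3 — violates.
(e) [θ.ð.k.g]: profile 2-2-1-1 — violates.
(f) [ɫ.n.ɫ.ʒ]: profile 4-3-4-2 — violates.
(g) [ɾ.h.j.q]: profile 4-2-5-1 — violates.

0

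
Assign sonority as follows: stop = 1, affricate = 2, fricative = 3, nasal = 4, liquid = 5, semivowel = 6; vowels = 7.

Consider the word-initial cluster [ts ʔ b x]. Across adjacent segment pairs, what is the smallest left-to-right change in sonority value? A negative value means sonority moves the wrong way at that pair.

-1

/ts/ — affricate, sonority 2.
/ʔ/ — stop, sonority 1.
/b/ — stop, sonority 1.
/x/ — fricative, sonority 3.
/ts/→/ʔ/: change -1.
/ʔ/→/b/: change +0.
/b/→/x/: change +2.
Minimum = -1.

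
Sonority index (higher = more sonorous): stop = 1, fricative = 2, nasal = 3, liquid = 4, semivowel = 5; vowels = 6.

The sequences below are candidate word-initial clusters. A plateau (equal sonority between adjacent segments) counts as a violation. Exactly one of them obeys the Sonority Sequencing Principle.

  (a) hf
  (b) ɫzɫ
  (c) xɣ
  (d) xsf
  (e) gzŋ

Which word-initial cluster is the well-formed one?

(a) sonority 2-2: ill-formed.
(b) sonority 4-2-4: ill-formed.
(c) sonority 2-2: ill-formed.
(d) sonority 2-2-2: ill-formed.
(e) sonority 1-2-3: well-formed.

e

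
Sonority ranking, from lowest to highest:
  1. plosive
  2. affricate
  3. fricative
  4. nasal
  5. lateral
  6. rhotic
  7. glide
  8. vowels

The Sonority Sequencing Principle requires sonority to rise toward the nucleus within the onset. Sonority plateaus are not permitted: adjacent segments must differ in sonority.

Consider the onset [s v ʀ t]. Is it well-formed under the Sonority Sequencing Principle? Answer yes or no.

no

/s/: fricative = 3.
/v/: fricative = 3.
/ʀ/: rhotic = 6.
/t/: plosive = 1.
The profile is 3-3-6-1. Between /s/ (3) and /v/ (3) sonority does not rise, so the cluster violates the SSP.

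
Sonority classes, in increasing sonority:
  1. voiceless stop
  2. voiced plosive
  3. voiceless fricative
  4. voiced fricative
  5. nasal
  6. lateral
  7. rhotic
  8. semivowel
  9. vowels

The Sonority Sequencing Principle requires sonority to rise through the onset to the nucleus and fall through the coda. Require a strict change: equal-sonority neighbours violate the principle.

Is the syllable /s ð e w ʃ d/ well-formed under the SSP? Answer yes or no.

yes

Onset: /s/ is a voiceless fricative (sonority 3), /ð/ is a voiced fricative (sonority 4); then the nucleus /e/ (sonority 9).
Onset profile 3-4-9 — rises to the nucleus.
Coda: /w/ is a semivowel (sonority 8), /ʃ/ is a voiceless fricative (sonority 3), /d/ is a voiced plosive (sonority 2).
Coda profile 9-8-3-2 — falls from the nucleus.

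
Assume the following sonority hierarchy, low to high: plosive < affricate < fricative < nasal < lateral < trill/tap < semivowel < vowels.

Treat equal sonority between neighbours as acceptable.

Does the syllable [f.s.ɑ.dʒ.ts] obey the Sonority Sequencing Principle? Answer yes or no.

Onset: /f/ is a fricative (sonority 3), /s/ is a fricative (sonority 3); then the nucleus /ɑ/ (sonority 8).
Onset profile 3-3-8 — rises to the nucleus.
Coda: /dʒ/ is an affricate (sonority 2), /ts/ is an affricate (sonority 2).
Coda profile 8-2-2 — falls from the nucleus.

yes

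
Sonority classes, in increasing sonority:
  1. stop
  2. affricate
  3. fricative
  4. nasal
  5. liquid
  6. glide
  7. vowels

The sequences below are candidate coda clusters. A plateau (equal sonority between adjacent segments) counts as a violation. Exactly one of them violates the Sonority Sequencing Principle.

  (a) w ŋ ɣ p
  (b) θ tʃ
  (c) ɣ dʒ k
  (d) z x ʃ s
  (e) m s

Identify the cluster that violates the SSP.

(a) sonority 6-4-3-1: well-formed.
(b) sonority 3-2: well-formed.
(c) sonority 3-2-1: well-formed.
(d) sonority 3-3-3-3: ill-formed.
(e) sonority 4-3: well-formed.

d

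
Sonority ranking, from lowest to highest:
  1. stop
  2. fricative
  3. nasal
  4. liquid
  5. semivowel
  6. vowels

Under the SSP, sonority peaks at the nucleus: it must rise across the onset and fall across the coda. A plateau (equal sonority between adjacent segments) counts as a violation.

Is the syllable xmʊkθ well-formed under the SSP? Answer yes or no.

Onset: /x/ is a fricative (sonority 2), /m/ is a nasal (sonority 3); then the nucleus /ʊ/ (sonority 6).
Onset profile 2-3-6 — rises to the nucleus.
Coda: /k/ is a stop (sonority 1), /θ/ is a fricative (sonority 2).
Coda profile 6-1-2 — does not strictly fall throughout.

no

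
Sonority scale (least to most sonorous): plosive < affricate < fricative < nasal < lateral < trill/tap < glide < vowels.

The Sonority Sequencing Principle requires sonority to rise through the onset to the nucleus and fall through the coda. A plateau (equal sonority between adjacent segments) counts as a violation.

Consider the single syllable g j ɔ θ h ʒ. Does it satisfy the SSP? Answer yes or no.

Onset: /g/ is a plosive (sonority 1), /j/ is a glide (sonority 7); then the nucleus /ɔ/ (sonority 8).
Onset profile 1-7-8 — rises to the nucleus.
Coda: /θ/ is a fricative (sonority 3), /h/ is a fricative (sonority 3), /ʒ/ is a fricative (sonority 3).
Coda profile 8-3-3-3 — does not strictly fall throughout.

no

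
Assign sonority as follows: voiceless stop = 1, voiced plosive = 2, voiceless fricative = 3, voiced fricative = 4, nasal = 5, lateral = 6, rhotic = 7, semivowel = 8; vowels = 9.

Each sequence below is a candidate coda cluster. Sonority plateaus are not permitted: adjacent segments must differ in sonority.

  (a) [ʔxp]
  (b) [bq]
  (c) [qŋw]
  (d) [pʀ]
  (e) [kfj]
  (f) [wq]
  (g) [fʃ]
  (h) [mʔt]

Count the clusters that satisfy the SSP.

(a) 1-3-1 → violates
(b) 2-1 → obeys
(c) 1-5-8 → violates
(d) 1-7 → violates
(e) 1-3-8 → violates
(f) 8-1 → obeys
(g) 3-3 → violates
(h) 5-1-1 → violates

2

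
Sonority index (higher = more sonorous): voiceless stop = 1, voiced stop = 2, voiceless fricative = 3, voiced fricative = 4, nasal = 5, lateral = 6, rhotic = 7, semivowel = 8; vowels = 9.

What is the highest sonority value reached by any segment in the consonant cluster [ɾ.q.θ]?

7

/ɾ/ — rhotic, sonority 7.
/q/ — voiceless stop, sonority 1.
/θ/ — voiceless fricative, sonority 3.
The maximum is 7.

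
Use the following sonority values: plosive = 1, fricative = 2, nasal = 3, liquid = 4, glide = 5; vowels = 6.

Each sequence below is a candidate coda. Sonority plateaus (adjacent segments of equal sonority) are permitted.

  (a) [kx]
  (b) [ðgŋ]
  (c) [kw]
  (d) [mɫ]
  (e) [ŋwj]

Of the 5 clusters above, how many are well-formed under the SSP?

0

(a) sonority 1-2: ill-formed.
(b) sonority 2-1-3: ill-formed.
(c) sonority 1-5: ill-formed.
(d) sonority 3-4: ill-formed.
(e) sonority 3-5-5: ill-formed.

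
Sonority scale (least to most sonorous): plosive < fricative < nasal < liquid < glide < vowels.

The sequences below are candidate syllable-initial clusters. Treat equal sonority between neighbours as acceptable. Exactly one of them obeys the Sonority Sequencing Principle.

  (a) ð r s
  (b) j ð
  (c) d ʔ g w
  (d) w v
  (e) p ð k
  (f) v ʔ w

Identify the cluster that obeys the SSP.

c

(a) ð r s: profile 2-4-2 — violates.
(b) j ð: profile 5-2 — violates.
(c) d ʔ g w: profile 1-1-1-5 — obeys.
(d) w v: profile 5-2 — violates.
(e) p ð k: profile 1-2-1 — violates.
(f) v ʔ w: profile 2-1-5 — violates.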